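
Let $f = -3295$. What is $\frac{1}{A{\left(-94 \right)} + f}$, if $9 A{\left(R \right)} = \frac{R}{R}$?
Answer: $- \frac{9}{29654} \approx -0.0003035$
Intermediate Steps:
$A{\left(R \right)} = \frac{1}{9}$ ($A{\left(R \right)} = \frac{R \frac{1}{R}}{9} = \frac{1}{9} \cdot 1 = \frac{1}{9}$)
$\frac{1}{A{\left(-94 \right)} + f} = \frac{1}{\frac{1}{9} - 3295} = \frac{1}{- \frac{29654}{9}} = - \frac{9}{29654}$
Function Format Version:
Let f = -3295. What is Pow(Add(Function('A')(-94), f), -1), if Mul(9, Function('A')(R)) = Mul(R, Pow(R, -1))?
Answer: Rational(-9, 29654) ≈ -0.00030350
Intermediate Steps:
Function('A')(R) = Rational(1, 9) (Function('A')(R) = Mul(Rational(1, 9), Mul(R, Pow(R, -1))) = Mul(Rational(1, 9), 1) = Rational(1, 9))
Pow(Add(Function('A')(-94), f), -1) = Pow(Add(Rational(1, 9), -3295), -1) = Pow(Rational(-29654, 9), -1) = Rational(-9, 29654)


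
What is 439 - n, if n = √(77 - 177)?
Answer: 439 - 10*I ≈ 439.0 - 10.0*I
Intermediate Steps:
n = 10*I (n = √(-100) = 10*I ≈ 10.0*I)
439 - n = 439 - 10*I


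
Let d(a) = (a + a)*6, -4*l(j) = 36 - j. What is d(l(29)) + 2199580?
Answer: 2199559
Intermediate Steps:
l(j) = -9 + j/4 (l(j) = -(36 - j)/4 = -9 + j/4)
d(a) = 12*a (d(a) = (2*a)*6 = 12*a)
d(l(29)) + 2199580 = 12*(-9 + (¼)*29) + 2199580 = 12*(-9 + 29/4) + 2199580 = 12*(-7/4) + 2199580 = -21 + 2199580 = 2199559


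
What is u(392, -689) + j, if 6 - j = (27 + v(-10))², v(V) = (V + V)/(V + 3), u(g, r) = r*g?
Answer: -13277699/49 ≈ -2.7097e+5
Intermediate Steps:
u(g, r) = g*r
v(V) = 2*V/(3 + V) (v(V) = (2*V)/(3 + V) = 2*V/(3 + V))
j = -43387/49 (j = 6 - (27 + 2*(-10)/(3 - 10))² = 6 - (27 + 2*(-10)/(-7))² = 6 - (27 + 2*(-10)*(-⅐))² = 6 - (27 + 20/7)² = 6 - (209/7)² = 6 - 1*43681/49 = 6 - 43681/49 = -43387/49 ≈ -885.45)
u(392, -689) + j = 392*(-689) - 43387/49 = -270088 - 43387/49 = -13277699/49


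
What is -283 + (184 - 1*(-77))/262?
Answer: -73885/262 ≈ -282.00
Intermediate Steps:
-283 + (184 - 1*(-77))/262 = -283 + (184 + 77)*(1/262) = -283 + 261*(1/262) = -283 + 261/262 = -73885/262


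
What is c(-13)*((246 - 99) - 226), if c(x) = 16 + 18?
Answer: -2686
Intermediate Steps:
c(x) = 34
c(-13)*((246 - 99) - 226) = 34*((246 - 99) - 226) = 34*(147 - 226) = 34*(-79) = -2686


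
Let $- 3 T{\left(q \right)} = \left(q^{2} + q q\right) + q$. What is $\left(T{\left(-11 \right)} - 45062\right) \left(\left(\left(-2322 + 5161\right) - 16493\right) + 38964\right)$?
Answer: $-1142468090$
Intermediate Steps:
$T{\left(q \right)} = - \frac{2 q^{2}}{3} - \frac{q}{3}$ ($T{\left(q \right)} = - \frac{\left(q^{2} + q q\right) + q}{3} = - \frac{\left(q^{2} + q^{2}\right) + q}{3} = - \frac{2 q^{2} + q}{3} = - \frac{q + 2 q^{2}}{3} = - \frac{2 q^{2}}{3} - \frac{q}{3}$)
$\left(T{\left(-11 \right)} - 45062\right) \left(\left(\left(-2322 + 5161\right) - 16493\right) + 38964\right) = \left(\left(- \frac{1}{3}\right) \left(-11\right) \left(1 + 2 \left(-11\right)\right) - 45062\right) \left(\left(\left(-2322 + 5161\right) - 16493\right) + 38964\right) = \left(\left(- \frac{1}{3}\right) \left(-11\right) \left(1 - 22\right) - 45062\right) \left(\left(2839 - 16493\right) + 38964\right) = \left(\left(- \frac{1}{3}\right) \left(-11\right) \left(-21\right) - 45062\right) \left(-13654 + 38964\right) = \left(-77 - 45062\right) 25310 = \left(-45139\right) 25310 = -1142468090$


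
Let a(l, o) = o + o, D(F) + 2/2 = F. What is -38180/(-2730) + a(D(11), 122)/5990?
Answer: 11468216/817635 ≈ 14.026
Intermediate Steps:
D(F) = -1 + F
a(l, o) = 2*o
-38180/(-2730) + a(D(11), 122)/5990 = -38180/(-2730) + (2*122)/5990 = -38180*(-1/2730) + 244*(1/5990) = 3818/273 + 122/2995 = 11468216/817635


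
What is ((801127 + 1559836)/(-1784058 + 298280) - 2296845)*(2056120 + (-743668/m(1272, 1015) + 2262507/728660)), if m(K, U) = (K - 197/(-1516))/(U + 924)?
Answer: -90295263854262773291613158971/42610188027817480 ≈ -2.1191e+12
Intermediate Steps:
m(K, U) = (197/1516 + K)/(924 + U) (m(K, U) = (K - 197*(-1/1516))/(924 + U) = (K + 197/1516)/(924 + U) = (197/1516 + K)/(924 + U))
((801127 + 1559836)/(-1784058 + 298280) - 2296845)*(2056120 + (-743668/m(1272, 1015) + 2262507/728660)) = ((801127 + 1559836)/(-1784058 + 298280) - 2296845)*(2056120 + (-743668*(924 + 1015)/(197/1516 + 1272) + 2262507/728660)) = (2360963/(-1485778) - 2296845)*(2056120 + (-743668/((1928549/1516)/1939) + 2262507*(1/728660))) = (2360963*(-1/1485778) - 2296845)*(2056120 + (-743668/((1/1939)*(1928549/1516)) + 2262507/728660)) = (-2360963/1485778 - 2296845)*(2056120 + (-743668/275507/419932 + 2262507/728660)) = -3412604131373*(2056120 + (-743668*419932/275507 + 2262507/728660))/1485778 = -3412604131373*(2056120 + (-312289990576/275507 + 2262507/728660))/1485778 = -3412604131373*(2056120 - 227552601196592111/200750930620)/1485778 = -3412604131373/1485778*185215402269802289/200750930620 = -90295263854262773291613158971/42610188027817480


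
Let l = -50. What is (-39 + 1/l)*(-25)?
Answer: 1951/2 ≈ 975.50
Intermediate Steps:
(-39 + 1/l)*(-25) = (-39 + 1/(-50))*(-25) = (-39 - 1/50)*(-25) = -1951/50*(-25) = 1951/2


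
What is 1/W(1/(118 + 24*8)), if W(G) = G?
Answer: 310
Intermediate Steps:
1/W(1/(118 + 24*8)) = 1/(1/(118 + 24*8)) = 1/(1/(118 + 192)) = 1/(1/310) = 310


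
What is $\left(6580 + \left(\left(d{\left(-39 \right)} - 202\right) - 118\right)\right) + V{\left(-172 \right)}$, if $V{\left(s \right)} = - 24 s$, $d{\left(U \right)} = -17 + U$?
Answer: $10332$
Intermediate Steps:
$\left(6580 + \left(\left(d{\left(-39 \right)} - 202\right) - 118\right)\right) + V{\left(-172 \right)} = \left(6580 - 376\right) - -4128 = \left(6580 - 376\right) + 4128 = 6204 + 4128 = 10332$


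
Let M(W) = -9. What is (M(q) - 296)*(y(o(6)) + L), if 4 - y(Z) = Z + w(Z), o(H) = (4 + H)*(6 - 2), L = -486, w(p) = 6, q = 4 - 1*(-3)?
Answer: 161040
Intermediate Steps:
q = 7 (q = 4 + 3 = 7)
o(H) = 16 + 4*H (o(H) = (4 + H)*4 = 16 + 4*H)
y(Z) = -2 - Z (y(Z) = 4 - (Z + 6) = 4 - (6 + Z) = 4 + (-6 - Z) = -2 - Z)
(M(q) - 296)*(y(o(6)) + L) = (-9 - 296)*((-2 - (16 + 4*6)) - 486) = -305*((-2 - (16 + 24)) - 486) = -305*((-2 - 1*40) - 486) = -305*((-2 - 40) - 486) = -305*(-42 - 486) = -305*(-528) = 161040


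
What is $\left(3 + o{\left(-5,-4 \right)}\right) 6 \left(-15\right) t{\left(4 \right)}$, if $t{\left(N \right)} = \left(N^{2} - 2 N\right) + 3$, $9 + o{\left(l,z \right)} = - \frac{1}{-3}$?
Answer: $5610$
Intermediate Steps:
$o{\left(l,z \right)} = - \frac{26}{3}$ ($o{\left(l,z \right)} = -9 - \frac{1}{-3} = -9 - - \frac{1}{3} = -9 + \frac{1}{3} = - \frac{26}{3}$)
$t{\left(N \right)} = 3 + N^{2} - 2 N$
$\left(3 + o{\left(-5,-4 \right)}\right) 6 \left(-15\right) t{\left(4 \right)} = \left(3 - \frac{26}{3}\right) 6 \left(-15\right) \left(3 + 4^{2} - 8\right) = \left(- \frac{17}{3}\right) 6 \left(-15\right) \left(3 + 16 - 8\right) = \left(-34\right) \left(-15\right) 11 = 510 \cdot 11 = 5610$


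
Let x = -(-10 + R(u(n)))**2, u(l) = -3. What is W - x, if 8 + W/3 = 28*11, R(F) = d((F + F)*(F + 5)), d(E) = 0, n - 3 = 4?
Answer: 1000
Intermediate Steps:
n = 7 (n = 3 + 4 = 7)
R(F) = 0
W = 900 (W = -24 + 3*(28*11) = -24 + 3*308 = -24 + 924 = 900)
x = -100 (x = -(-10 + 0)**2 = -1*(-10)**2 = -1*100 = -100)
W - x = 900 - 1*(-100) = 900 + 100 = 1000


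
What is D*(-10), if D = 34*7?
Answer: -2380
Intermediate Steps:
D = 238
D*(-10) = 238*(-10) = -2380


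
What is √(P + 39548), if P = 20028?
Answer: 2*√14894 ≈ 244.08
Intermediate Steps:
√(P + 39548) = √(20028 + 39548) = √59576 = 2*√14894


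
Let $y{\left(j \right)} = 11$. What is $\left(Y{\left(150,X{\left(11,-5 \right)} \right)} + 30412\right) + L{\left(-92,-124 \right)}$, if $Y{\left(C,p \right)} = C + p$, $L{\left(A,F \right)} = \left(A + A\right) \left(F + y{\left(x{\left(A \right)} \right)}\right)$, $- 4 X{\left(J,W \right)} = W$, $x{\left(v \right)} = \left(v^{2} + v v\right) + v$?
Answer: $\frac{205421}{4} \approx 51355.0$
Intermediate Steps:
$x{\left(v \right)} = v + 2 v^{2}$ ($x{\left(v \right)} = \left(v^{2} + v^{2}\right) + v = 2 v^{2} + v = v + 2 v^{2}$)
$X{\left(J,W \right)} = - \frac{W}{4}$
$L{\left(A,F \right)} = 2 A \left(11 + F\right)$ ($L{\left(A,F \right)} = \left(A + A\right) \left(F + 11\right) = 2 A \left(11 + F\right)$)
$\left(Y{\left(150,X{\left(11,-5 \right)} \right)} + 30412\right) + L{\left(-92,-124 \right)} = \left(\left(150 - - \frac{5}{4}\right) + 30412\right) + 2 \left(-92\right) \left(11 - 124\right) = \left(\left(150 + \frac{5}{4}\right) + 30412\right) + 2 \left(-92\right) \left(-113\right) = \left(\frac{605}{4} + 30412\right) + 20792 = \frac{122253}{4} + 20792 = \frac{205421}{4}$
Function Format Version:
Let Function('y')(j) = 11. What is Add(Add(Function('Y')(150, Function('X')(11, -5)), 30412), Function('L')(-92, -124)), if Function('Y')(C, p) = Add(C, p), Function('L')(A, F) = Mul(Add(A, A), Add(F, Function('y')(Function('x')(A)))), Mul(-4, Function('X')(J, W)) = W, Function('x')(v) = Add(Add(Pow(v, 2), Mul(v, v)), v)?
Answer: Rational(205421, 4) ≈ 51355.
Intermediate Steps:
Function('x')(v) = Add(v, Mul(2, Pow(v, 2))) (Function('x')(v) = Add(Add(Pow(v, 2), Pow(v, 2)), v) = Add(Mul(2, Pow(v, 2)), v) = Add(v, Mul(2, Pow(v, 2))))
Function('X')(J, W) = Mul(Rational(-1, 4), W)
Function('L')(A, F) = Mul(2, A, Add(11, F)) (Function('L')(A, F) = Mul(Add(A, A), Add(F, 11)) = Mul(Mul(2, A), Add(11, F)) = Mul(2, A, Add(11, F)))
Add(Add(Function('Y')(150, Function('X')(11, -5)), 30412), Function('L')(-92, -124)) = Add(Add(Add(150, Mul(Rational(-1, 4), -5)), 30412), Mul(2, -92, Add(11, -124))) = Add(Add(Add(150, Rational(5, 4)), 30412), Mul(2, -92, -113)) = Add(Add(Rational(605, 4), 30412), 20792) = Add(Rational(122253, 4), 20792) = Rational(205421, 4)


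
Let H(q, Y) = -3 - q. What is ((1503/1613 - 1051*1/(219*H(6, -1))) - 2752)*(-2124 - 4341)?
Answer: 18844535463100/1059741 ≈ 1.7782e+7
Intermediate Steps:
((1503/1613 - 1051*1/(219*H(6, -1))) - 2752)*(-2124 - 4341) = ((1503/1613 - 1051*1/(219*(-3 - 1*6))) - 2752)*(-2124 - 4341) = ((1503*(1/1613) - 1051*1/(219*(-3 - 6))) - 2752)*(-6465) = ((1503/1613 - 1051/(219*(-9))) - 2752)*(-6465) = ((1503/1613 - 1051/(-1971)) - 2752)*(-6465) = ((1503/1613 - 1051*(-1/1971)) - 2752)*(-6465) = ((1503/1613 + 1051/1971) - 2752)*(-6465) = (4657676/3179223 - 2752)*(-6465) = -8744564020/3179223*(-6465) = 18844535463100/1059741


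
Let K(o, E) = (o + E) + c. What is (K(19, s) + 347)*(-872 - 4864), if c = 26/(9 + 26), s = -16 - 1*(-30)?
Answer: -76437936/35 ≈ -2.1839e+6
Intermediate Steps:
s = 14 (s = -16 + 30 = 14)
c = 26/35 ≈ 0.74286
K(o, E) = 26/35 + E + o (K(o, E) = (o + E) + 26/35 = (E + o) + 26/35 = 26/35 + E + o)
(K(19, s) + 347)*(-872 - 4864) = ((26/35 + 14 + 19) + 347)*(-872 - 4864) = (1181/35 + 347)*(-5736) = (13326/35)*(-5736) = -76437936/35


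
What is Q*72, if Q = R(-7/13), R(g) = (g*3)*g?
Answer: 10584/169 ≈ 62.627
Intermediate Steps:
R(g) = 3*g**2 (R(g) = (3*g)*g = 3*g**2)
Q = 147/169 (Q = 3*(-7/13)**2 = 3*(49/169) = 147/169 ≈ 0.86982)
Q*72 = (147/169)*72 = 10584/169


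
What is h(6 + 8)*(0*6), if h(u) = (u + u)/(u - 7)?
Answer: 0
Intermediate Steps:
h(u) = 2*u/(-7 + u) (h(u) = (2*u)/(-7 + u) = 2*u/(-7 + u))
h(6 + 8)*(0*6) = (2*(6 + 8)/(-7 + (6 + 8)))*(0*6) = (2*14/(-7 + 14))*0 = (2*14/7)*0 = (2*14*(1/7))*0 = 4*0 = 0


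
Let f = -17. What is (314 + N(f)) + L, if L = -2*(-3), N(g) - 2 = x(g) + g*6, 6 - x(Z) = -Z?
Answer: 209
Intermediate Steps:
x(Z) = 6 + Z (x(Z) = 6 - (-1)*Z = 6 + Z)
N(g) = 8 + 7*g (N(g) = 2 + ((6 + g) + g*6) = 2 + ((6 + g) + 6*g) = 2 + (6 + 7*g) = 8 + 7*g)
L = 6
(314 + N(f)) + L = (314 + (8 + 7*(-17))) + 6 = (314 + (8 - 119)) + 6 = (314 - 111) + 6 = 203 + 6 = 209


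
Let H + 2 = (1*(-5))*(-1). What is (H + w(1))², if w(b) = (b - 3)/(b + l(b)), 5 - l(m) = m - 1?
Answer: 64/9 ≈ 7.1111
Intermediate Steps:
l(m) = 6 - m (l(m) = 5 - (m - 1) = 5 - (-1 + m) = 5 + (1 - m) = 6 - m)
w(b) = -½ + b/6 (w(b) = (b - 3)/(b + (6 - b)) = (-3 + b)/6 = (-3 + b)*(⅙) = -½ + b/6)
H = 3 (H = -2 + (1*(-5))*(-1) = -2 - 5*(-1) = -2 + 5 = 3)
(H + w(1))² = (3 + (-½ + (⅙)*1))² = (3 + (-½ + ⅙))² = (3 - ⅓)² = (8/3)² = 64/9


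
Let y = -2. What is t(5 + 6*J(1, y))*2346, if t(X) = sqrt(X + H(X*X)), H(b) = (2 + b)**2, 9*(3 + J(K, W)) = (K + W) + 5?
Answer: 1564*sqrt(239401)/3 ≈ 2.5508e+5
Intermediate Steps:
J(K, W) = -22/9 + K/9 + W/9 (J(K, W) = -3 + ((K + W) + 5)/9 = -3 + (5 + K + W)/9 = -3 + (5/9 + K/9 + W/9) = -22/9 + K/9 + W/9)
t(X) = sqrt(X + (2 + X**2)**2) (t(X) = sqrt(X + (2 + X*X)**2) = sqrt(X + (2 + X**2)**2))
t(5 + 6*J(1, y))*2346 = sqrt((5 + 6*(-22/9 + (1/9)*1 + (1/9)*(-2))) + (2 + (5 + 6*(-22/9 + (1/9)*1 + (1/9)*(-2)))**2)**2)*2346 = sqrt((5 + 6*(-22/9 + 1/9 - 2/9)) + (2 + (5 + 6*(-22/9 + 1/9 - 2/9))**2)**2)*2346 = sqrt((5 + 6*(-23/9)) + (2 + (5 + 6*(-23/9))**2)**2)*2346 = sqrt((5 - 46/3) + (2 + (5 - 46/3)**2)**2)*2346 = sqrt(-31/3 + (2 + (-31/3)**2)**2)*2346 = sqrt(-31/3 + (2 + 961/9)**2)*2346 = sqrt(-31/3 + (979/9)**2)*2346 = sqrt(-31/3 + 958441/81)*2346 = sqrt(957604/81)*2346 = (2*sqrt(239401)/9)*2346 = 1564*sqrt(239401)/3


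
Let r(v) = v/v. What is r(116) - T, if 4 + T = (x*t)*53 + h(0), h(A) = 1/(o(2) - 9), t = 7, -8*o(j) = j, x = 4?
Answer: -54719/37 ≈ -1478.9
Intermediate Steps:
o(j) = -j/8
r(v) = 1
h(A) = -4/37 (h(A) = 1/(-⅛*2 - 9) = 1/(-¼ - 9) = 1/(-37/4) = -4/37)
T = 54756/37 (T = -4 + ((4*7)*53 - 4/37) = -4 + (28*53 - 4/37) = -4 + (1484 - 4/37) = -4 + 54904/37 = 54756/37 ≈ 1479.9)
r(116) - T = 1 - 1*54756/37 = 1 - 54756/37 = -54719/37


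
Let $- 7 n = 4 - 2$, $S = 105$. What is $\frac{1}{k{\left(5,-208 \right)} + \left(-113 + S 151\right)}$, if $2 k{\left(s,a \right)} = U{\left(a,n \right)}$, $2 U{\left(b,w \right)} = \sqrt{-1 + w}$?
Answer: $\frac{1763104}{27754783177} - \frac{12 i \sqrt{7}}{27754783177} \approx 6.3524 \cdot 10^{-5} - 1.1439 \cdot 10^{-9} i$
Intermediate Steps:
$n = - \frac{2}{7}$ ($n = - \frac{4 - 2}{7} = \left(- \frac{1}{7}\right) 2 = - \frac{2}{7} \approx -0.28571$)
$U{\left(b,w \right)} = \frac{\sqrt{-1 + w}}{2}$
$k{\left(s,a \right)} = \frac{3 i \sqrt{7}}{28}$ ($k{\left(s,a \right)} = \frac{\frac{1}{2} \sqrt{-1 - \frac{2}{7}}}{2} = \frac{\frac{1}{2} \sqrt{- \frac{9}{7}}}{2} = \frac{\frac{1}{2} \frac{3 i \sqrt{7}}{7}}{2} = \frac{\frac{3}{14} i \sqrt{7}}{2} = \frac{3 i \sqrt{7}}{28}$)
$\frac{1}{k{\left(5,-208 \right)} + \left(-113 + S 151\right)} = \frac{1}{\frac{3 i \sqrt{7}}{28} + \left(-113 + 105 \cdot 151\right)} = \frac{1}{\frac{3 i \sqrt{7}}{28} + \left(-113 + 15855\right)} = \frac{1}{\frac{3 i \sqrt{7}}{28} + 15742} = \frac{1}{15742 + \frac{3 i \sqrt{7}}{28}}$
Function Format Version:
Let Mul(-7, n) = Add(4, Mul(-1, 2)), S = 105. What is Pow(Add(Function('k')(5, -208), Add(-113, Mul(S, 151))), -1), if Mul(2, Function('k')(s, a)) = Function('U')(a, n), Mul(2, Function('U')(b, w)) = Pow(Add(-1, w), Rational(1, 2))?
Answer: Add(Rational(1763104, 27754783177), Mul(Rational(-12, 27754783177), I, Pow(7, Rational(1, 2)))) ≈ Add(6.3524e-5, Mul(-1.1439e-9, I))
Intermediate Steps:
n = Rational(-2, 7) (n = Mul(Rational(-1, 7), Add(4, Mul(-1, 2))) = Mul(Rational(-1, 7), Add(4, -2)) = Mul(Rational(-1, 7), 2) = Rational(-2, 7) ≈ -0.28571)
Function('U')(b, w) = Mul(Rational(1, 2), Pow(Add(-1, w), Rational(1, 2)))
Function('k')(s, a) = Mul(Rational(3, 28), I, Pow(7, Rational(1, 2))) (Function('k')(s, a) = Mul(Rational(1, 2), Mul(Rational(1, 2), Pow(Add(-1, Rational(-2, 7)), Rational(1, 2)))) = Mul(Rational(1, 2), Mul(Rational(1, 2), Pow(Rational(-9, 7), Rational(1, 2)))) = Mul(Rational(1, 2), Mul(Rational(1, 2), Mul(Rational(3, 7), I, Pow(7, Rational(1, 2))))) = Mul(Rational(1, 2), Mul(Rational(3, 14), I, Pow(7, Rational(1, 2)))) = Mul(Rational(3, 28), I, Pow(7, Rational(1, 2))))
Pow(Add(Function('k')(5, -208), Add(-113, Mul(S, 151))), -1) = Pow(Add(Mul(Rational(3, 28), I, Pow(7, Rational(1, 2))), Add(-113, Mul(105, 151))), -1) = Pow(Add(Mul(Rational(3, 28), I, Pow(7, Rational(1, 2))), Add(-113, 15855)), -1) = Pow(Add(Mul(Rational(3, 28), I, Pow(7, Rational(1, 2))), 15742), -1) = Pow(Add(15742, Mul(Rational(3, 28), I, Pow(7, Rational(1, 2)))), -1)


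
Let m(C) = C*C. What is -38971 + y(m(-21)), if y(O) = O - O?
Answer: -38971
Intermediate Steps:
m(C) = C**2
y(O) = 0
-38971 + y(m(-21)) = -38971 + 0 = -38971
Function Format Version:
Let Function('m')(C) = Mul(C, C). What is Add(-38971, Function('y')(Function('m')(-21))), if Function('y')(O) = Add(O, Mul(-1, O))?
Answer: -38971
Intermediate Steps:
Function('m')(C) = Pow(C, 2)
Function('y')(O) = 0
Add(-38971, Function('y')(Function('m')(-21))) = Add(-38971, 0) = -38971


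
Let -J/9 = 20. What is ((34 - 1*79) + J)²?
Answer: 50625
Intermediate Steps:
J = -180 (J = -9*20 = -180)
((34 - 1*79) + J)² = ((34 - 1*79) - 180)² = ((34 - 79) - 180)² = (-45 - 180)² = (-225)² = 50625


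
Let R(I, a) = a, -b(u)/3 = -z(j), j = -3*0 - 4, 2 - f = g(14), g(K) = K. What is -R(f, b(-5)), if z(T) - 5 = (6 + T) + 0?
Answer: -21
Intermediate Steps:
f = -12 (f = 2 - 1*14 = 2 - 14 = -12)
j = -4 (j = 0 - 4 = -4)
z(T) = 11 + T (z(T) = 5 + ((6 + T) + 0) = 5 + (6 + T) = 11 + T)
b(u) = 21 (b(u) = -(-3)*(11 - 4) = -(-3)*7 = -3*(-7) = 21)
-R(f, b(-5)) = -1*21 = -21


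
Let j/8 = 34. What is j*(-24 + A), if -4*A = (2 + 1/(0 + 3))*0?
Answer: -6528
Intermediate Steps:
j = 272 (j = 8*34 = 272)
A = 0 (A = -(2 + 1/(0 + 3))*0/4 = -(2 + 1/3)*0/4 = -(2 + ⅓)*0/4 = -7*0/12 = -¼*0 = 0)
j*(-24 + A) = 272*(-24 + 0) = 272*(-24) = -6528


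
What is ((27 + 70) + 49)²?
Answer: 21316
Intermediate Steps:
((27 + 70) + 49)² = (97 + 49)² = 146² = 21316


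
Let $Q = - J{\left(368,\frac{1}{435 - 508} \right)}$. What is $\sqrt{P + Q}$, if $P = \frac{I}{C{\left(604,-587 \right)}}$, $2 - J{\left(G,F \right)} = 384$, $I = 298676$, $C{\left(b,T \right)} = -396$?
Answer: $\frac{i \sqrt{405361}}{33} \approx 19.293 i$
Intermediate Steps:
$J{\left(G,F \right)} = -382$ ($J{\left(G,F \right)} = 2 - 384 = -382$)
$P = - \frac{74669}{99}$ ($P = \frac{298676}{-396} = 298676 \left(- \frac{1}{396}\right) = - \frac{74669}{99} \approx -754.23$)
$Q = 382$ ($Q = \left(-1\right) \left(-382\right) = 382$)
$\sqrt{P + Q} = \sqrt{- \frac{74669}{99} + 382} = \sqrt{- \frac{36851}{99}} = \frac{i \sqrt{405361}}{33}$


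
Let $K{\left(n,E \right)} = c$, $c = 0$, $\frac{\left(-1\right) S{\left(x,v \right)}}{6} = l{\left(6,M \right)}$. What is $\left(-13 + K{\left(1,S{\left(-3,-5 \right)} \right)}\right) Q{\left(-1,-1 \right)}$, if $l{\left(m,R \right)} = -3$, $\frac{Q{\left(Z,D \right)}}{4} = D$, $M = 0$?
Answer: $52$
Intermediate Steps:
$Q{\left(Z,D \right)} = 4 D$
$S{\left(x,v \right)} = 18$ ($S{\left(x,v \right)} = \left(-6\right) \left(-3\right) = 18$)
$K{\left(n,E \right)} = 0$
$\left(-13 + K{\left(1,S{\left(-3,-5 \right)} \right)}\right) Q{\left(-1,-1 \right)} = \left(-13 + 0\right) 4 \left(-1\right) = \left(-13\right) \left(-4\right) = 52$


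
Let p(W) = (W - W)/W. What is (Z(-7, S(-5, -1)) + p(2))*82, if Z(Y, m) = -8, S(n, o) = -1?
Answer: -656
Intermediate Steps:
p(W) = 0 (p(W) = 0/W = 0)
(Z(-7, S(-5, -1)) + p(2))*82 = (-8 + 0)*82 = -8*82 = -656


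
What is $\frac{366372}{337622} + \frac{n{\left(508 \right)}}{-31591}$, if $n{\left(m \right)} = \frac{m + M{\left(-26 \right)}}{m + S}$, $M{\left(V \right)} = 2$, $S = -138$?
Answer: $\frac{214111460901}{197317607137} \approx 1.0851$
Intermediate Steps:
$n{\left(m \right)} = \frac{2 + m}{-138 + m}$ ($n{\left(m \right)} = \frac{m + 2}{m - 138} = \frac{2 + m}{-138 + m}$)
$\frac{366372}{337622} + \frac{n{\left(508 \right)}}{-31591} = \frac{366372}{337622} + \frac{\frac{1}{-138 + 508} \left(2 + 508\right)}{-31591} = 366372 \cdot \frac{1}{337622} + \frac{1}{370} \cdot 510 \left(- \frac{1}{31591}\right) = \frac{183186}{168811} + \frac{1}{370} \cdot 510 \left(- \frac{1}{31591}\right) = \frac{183186}{168811} + \frac{51}{37} \left(- \frac{1}{31591}\right) = \frac{183186}{168811} - \frac{51}{1168867} = \frac{214111460901}{197317607137}$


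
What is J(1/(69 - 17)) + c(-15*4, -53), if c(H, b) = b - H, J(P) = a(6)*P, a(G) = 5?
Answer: 369/52 ≈ 7.0962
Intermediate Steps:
J(P) = 5*P
J(1/(69 - 17)) + c(-15*4, -53) = 5/(69 - 17) + (-53 - (-15)*4) = 5/52 + (-53 - 1*(-60)) = 5*(1/52) + (-53 + 60) = 5/52 + 7 = 369/52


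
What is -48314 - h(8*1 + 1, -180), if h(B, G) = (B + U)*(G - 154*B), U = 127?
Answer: 164662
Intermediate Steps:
h(B, G) = (127 + B)*(G - 154*B) (h(B, G) = (B + 127)*(G - 154*B) = (127 + B)*(G - 154*B))
-48314 - h(8*1 + 1, -180) = -48314 - (-19558*(8*1 + 1) - 154*(8*1 + 1)**2 + 127*(-180) + (8*1 + 1)*(-180)) = -48314 - (-19558*(8 + 1) - 154*(8 + 1)**2 - 22860 + (8 + 1)*(-180)) = -48314 - (-19558*9 - 154*9**2 - 22860 + 9*(-180)) = -48314 - (-176022 - 154*81 - 22860 - 1620) = -48314 - (-176022 - 12474 - 22860 - 1620) = -48314 - 1*(-212976) = -48314 + 212976 = 164662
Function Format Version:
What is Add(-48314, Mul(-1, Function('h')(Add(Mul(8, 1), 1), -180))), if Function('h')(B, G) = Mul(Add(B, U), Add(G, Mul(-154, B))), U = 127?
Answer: 164662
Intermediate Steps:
Function('h')(B, G) = Mul(Add(127, B), Add(G, Mul(-154, B))) (Function('h')(B, G) = Mul(Add(B, 127), Add(G, Mul(-154, B))) = Mul(Add(127, B), Add(G, Mul(-154, B))))
Add(-48314, Mul(-1, Function('h')(Add(Mul(8, 1), 1), -180))) = Add(-48314, Mul(-1, Add(Mul(-19558, Add(Mul(8, 1), 1)), Mul(-154, Pow(Add(Mul(8, 1), 1), 2)), Mul(127, -180), Mul(Add(Mul(8, 1), 1), -180)))) = Add(-48314, Mul(-1, Add(Mul(-19558, Add(8, 1)), Mul(-154, Pow(Add(8, 1), 2)), -22860, Mul(Add(8, 1), -180)))) = Add(-48314, Mul(-1, Add(Mul(-19558, 9), Mul(-154, Pow(9, 2)), -22860, Mul(9, -180)))) = Add(-48314, Mul(-1, Add(-176022, Mul(-154, 81), -22860, -1620))) = Add(-48314, Mul(-1, Add(-176022, -12474, -22860, -1620))) = Add(-48314, Mul(-1, -212976)) = Add(-48314, 212976) = 164662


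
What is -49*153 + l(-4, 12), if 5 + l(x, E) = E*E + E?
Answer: -7346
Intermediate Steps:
l(x, E) = -5 + E + E² (l(x, E) = -5 + (E*E + E) = -5 + (E² + E) = -5 + (E + E²) = -5 + E + E²)
-49*153 + l(-4, 12) = -49*153 + (-5 + 12 + 12²) = -7497 + (-5 + 12 + 144) = -7497 + 151 = -7346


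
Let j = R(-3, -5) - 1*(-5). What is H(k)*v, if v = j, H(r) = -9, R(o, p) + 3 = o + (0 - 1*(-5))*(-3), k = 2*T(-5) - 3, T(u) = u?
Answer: 144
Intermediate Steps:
k = -13 (k = 2*(-5) - 3 = -10 - 3 = -13)
R(o, p) = -18 + o (R(o, p) = -3 + (o + (0 - 1*(-5))*(-3)) = -3 + (o + (0 + 5)*(-3)) = -3 + (o + 5*(-3)) = -3 + (o - 15) = -3 + (-15 + o) = -18 + o)
j = -16 (j = (-18 - 3) - 1*(-5) = -21 + 5 = -16)
v = -16
H(k)*v = -9*(-16) = 144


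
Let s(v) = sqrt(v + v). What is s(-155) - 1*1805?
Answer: -1805 + I*sqrt(310) ≈ -1805.0 + 17.607*I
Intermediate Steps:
s(v) = sqrt(2)*sqrt(v) (s(v) = sqrt(2*v) = sqrt(2)*sqrt(v))
s(-155) - 1*1805 = sqrt(2)*sqrt(-155) - 1*1805 = sqrt(2)*(I*sqrt(155)) - 1805 = I*sqrt(310) - 1805 = -1805 + I*sqrt(310)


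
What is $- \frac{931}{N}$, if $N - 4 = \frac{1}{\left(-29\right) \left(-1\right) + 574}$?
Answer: $- \frac{29547}{127} \approx -232.65$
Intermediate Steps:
$N = \frac{2413}{603}$ ($N = 4 + \frac{1}{\left(-29\right) \left(-1\right) + 574} = 4 + \frac{1}{29 + 574} = 4 + \frac{1}{603} = \frac{2413}{603} \approx 4.0017$)
$- \frac{931}{N} = - \frac{931}{\frac{2413}{603}} = \left(-931\right) \frac{603}{2413} = - \frac{29547}{127}$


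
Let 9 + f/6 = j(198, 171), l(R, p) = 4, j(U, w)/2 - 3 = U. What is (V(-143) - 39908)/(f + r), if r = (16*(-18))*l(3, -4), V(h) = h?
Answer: -40051/1206 ≈ -33.210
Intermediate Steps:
j(U, w) = 6 + 2*U
f = 2358 (f = -54 + 6*(6 + 2*198) = -54 + 6*(6 + 396) = -54 + 6*402 = -54 + 2412 = 2358)
r = -1152 (r = (16*(-18))*4 = -288*4 = -1152)
(V(-143) - 39908)/(f + r) = (-143 - 39908)/(2358 - 1152) = -40051/1206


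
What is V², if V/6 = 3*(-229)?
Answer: 16990884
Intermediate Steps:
V = -4122 (V = 6*(3*(-229)) = 6*(-687) = -4122)
V² = (-4122)² = 16990884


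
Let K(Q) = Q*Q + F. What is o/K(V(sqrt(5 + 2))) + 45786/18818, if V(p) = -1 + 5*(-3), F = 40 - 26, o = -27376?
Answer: -125699837/1270215 ≈ -98.959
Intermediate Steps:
F = 14
V(p) = -16 (V(p) = -1 - 15 = -16)
K(Q) = 14 + Q**2 (K(Q) = Q*Q + 14 = Q**2 + 14 = 14 + Q**2)
o/K(V(sqrt(5 + 2))) + 45786/18818 = -27376/(14 + (-16)**2) + 45786/18818 = -27376/(14 + 256) + 45786*(1/18818) = -27376/270 + 22893/9409 = -27376*1/270 + 22893/9409 = -13688/135 + 22893/9409 = -125699837/1270215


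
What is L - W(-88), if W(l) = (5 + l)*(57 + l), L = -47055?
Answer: -49628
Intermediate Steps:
L - W(-88) = -47055 - (285 + (-88)² + 62*(-88)) = -47055 - (285 + 7744 - 5456) = -47055 - 1*2573 = -47055 - 2573 = -49628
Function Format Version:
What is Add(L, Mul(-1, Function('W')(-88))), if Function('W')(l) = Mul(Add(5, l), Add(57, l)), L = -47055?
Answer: -49628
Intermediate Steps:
Add(L, Mul(-1, Function('W')(-88))) = Add(-47055, Mul(-1, Add(285, Pow(-88, 2), Mul(62, -88)))) = Add(-47055, Mul(-1, Add(285, 7744, -5456))) = Add(-47055, Mul(-1, 2573)) = Add(-47055, -2573) = -49628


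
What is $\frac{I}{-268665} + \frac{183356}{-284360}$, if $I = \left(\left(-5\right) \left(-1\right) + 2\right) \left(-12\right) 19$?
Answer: $- \frac{813458353}{1273292990} \approx -0.63886$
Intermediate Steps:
$I = -1596$ ($I = \left(5 + 2\right) \left(-12\right) 19 = 7 \left(-12\right) 19 = \left(-84\right) 19 = -1596$)
$\frac{I}{-268665} + \frac{183356}{-284360} = - \frac{1596}{-268665} + \frac{183356}{-284360} = \left(-1596\right) \left(- \frac{1}{268665}\right) + 183356 \left(- \frac{1}{284360}\right) = \frac{532}{89555} - \frac{45839}{71090} = - \frac{813458353}{1273292990}$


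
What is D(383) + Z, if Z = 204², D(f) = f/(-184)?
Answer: 7656961/184 ≈ 41614.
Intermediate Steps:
D(f) = -f/184 (D(f) = f*(-1/184) = -f/184)
Z = 41616
D(383) + Z = -1/184*383 + 41616 = -383/184 + 41616 = 7656961/184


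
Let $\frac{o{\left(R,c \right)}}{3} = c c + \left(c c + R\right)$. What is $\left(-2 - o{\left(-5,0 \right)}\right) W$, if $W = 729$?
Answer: $9477$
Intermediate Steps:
$o{\left(R,c \right)} = 3 R + 6 c^{2}$ ($o{\left(R,c \right)} = 3 \left(c c + \left(c c + R\right)\right) = 3 \left(c^{2} + \left(c^{2} + R\right)\right) = 3 \left(c^{2} + \left(R + c^{2}\right)\right) = 3 \left(R + 2 c^{2}\right) = 3 R + 6 c^{2}$)
$\left(-2 - o{\left(-5,0 \right)}\right) W = \left(-2 - \left(3 \left(-5\right) + 6 \cdot 0^{2}\right)\right) 729 = \left(-2 - \left(-15 + 6 \cdot 0\right)\right) 729 = \left(-2 - \left(-15 + 0\right)\right) 729 = \left(-2 - -15\right) 729 = \left(-2 + 15\right) 729 = 13 \cdot 729 = 9477$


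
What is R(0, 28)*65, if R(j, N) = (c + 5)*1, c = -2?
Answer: 195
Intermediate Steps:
R(j, N) = 3 (R(j, N) = (-2 + 5)*1 = 3*1 = 3)
R(0, 28)*65 = 3*65 = 195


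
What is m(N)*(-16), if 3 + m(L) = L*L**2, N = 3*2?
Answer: -3408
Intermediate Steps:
N = 6
m(L) = -3 + L**3 (m(L) = -3 + L*L**2 = -3 + L**3)
m(N)*(-16) = (-3 + 6**3)*(-16) = (-3 + 216)*(-16) = 213*(-16) = -3408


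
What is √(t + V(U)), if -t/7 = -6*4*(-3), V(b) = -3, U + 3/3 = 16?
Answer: 13*I*√3 ≈ 22.517*I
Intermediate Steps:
U = 15 (U = -1 + 16 = 15)
t = -504 (t = -7*(-6*4)*(-3) = -(-168)*(-3) = -7*72 = -504)
√(t + V(U)) = √(-504 - 3) = √(-507) = 13*I*√3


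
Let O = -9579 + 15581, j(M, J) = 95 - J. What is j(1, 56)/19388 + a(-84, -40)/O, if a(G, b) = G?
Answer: -697257/58183388 ≈ -0.011984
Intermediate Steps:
O = 6002
j(1, 56)/19388 + a(-84, -40)/O = (95 - 1*56)/19388 - 84/6002 = (95 - 56)*(1/19388) - 84*1/6002 = 39*(1/19388) - 42/3001 = 39/19388 - 42/3001 = -697257/58183388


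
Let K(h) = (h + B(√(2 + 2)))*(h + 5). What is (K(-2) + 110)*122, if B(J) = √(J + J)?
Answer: 13420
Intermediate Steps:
B(J) = √2*√J (B(J) = √(2*J) = √2*√J)
K(h) = (2 + h)*(5 + h) (K(h) = (h + √2*√(√(2 + 2)))*(h + 5) = (h + √2*√(√4))*(5 + h) = (h + √2*√2)*(5 + h) = (h + 2)*(5 + h) = (2 + h)*(5 + h))
(K(-2) + 110)*122 = ((10 + (-2)² + 7*(-2)) + 110)*122 = ((10 + 4 - 14) + 110)*122 = (0 + 110)*122 = 110*122 = 13420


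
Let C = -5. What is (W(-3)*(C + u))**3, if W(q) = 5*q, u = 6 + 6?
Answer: -1157625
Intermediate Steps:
u = 12
(W(-3)*(C + u))**3 = ((5*(-3))*(-5 + 12))**3 = (-15*7)**3 = (-105)**3 = -1157625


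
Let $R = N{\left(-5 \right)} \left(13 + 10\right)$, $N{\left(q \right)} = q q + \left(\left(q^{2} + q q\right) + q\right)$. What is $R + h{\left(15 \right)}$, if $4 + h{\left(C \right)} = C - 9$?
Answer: $1612$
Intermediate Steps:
$h{\left(C \right)} = -13 + C$ ($h{\left(C \right)} = -4 + \left(C - 9\right) = -4 + \left(-9 + C\right) = -13 + C$)
$N{\left(q \right)} = q + 3 q^{2}$ ($N{\left(q \right)} = q^{2} + \left(\left(q^{2} + q^{2}\right) + q\right) = q^{2} + \left(2 q^{2} + q\right) = q^{2} + \left(q + 2 q^{2}\right) = q + 3 q^{2}$)
$R = 1610$ ($R = - 5 \left(1 + 3 \left(-5\right)\right) \left(13 + 10\right) = - 5 \left(1 - 15\right) 23 = \left(-5\right) \left(-14\right) 23 = 70 \cdot 23 = 1610$)
$R + h{\left(15 \right)} = 1610 + \left(-13 + 15\right) = 1610 + 2 = 1612$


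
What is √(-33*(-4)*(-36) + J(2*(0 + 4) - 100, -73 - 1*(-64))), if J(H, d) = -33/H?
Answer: I*√10054473/46 ≈ 68.932*I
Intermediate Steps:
√(-33*(-4)*(-36) + J(2*(0 + 4) - 100, -73 - 1*(-64))) = √(-33*(-4)*(-36) - 33/(2*(0 + 4) - 100)) = √(132*(-36) - 33/(2*4 - 100)) = √(-4752 - 33/(8 - 100)) = √(-4752 - 33/(-92)) = √(-4752 - 33*(-1/92)) = √(-4752 + 33/92) = √(-437151/92) = I*√10054473/46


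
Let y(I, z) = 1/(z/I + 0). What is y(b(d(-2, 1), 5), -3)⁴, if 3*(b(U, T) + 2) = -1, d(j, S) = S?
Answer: 2401/6561 ≈ 0.36595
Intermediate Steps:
b(U, T) = -7/3 (b(U, T) = -2 + (⅓)*(-1) = -2 - ⅓ = -7/3)
y(I, z) = I/z (y(I, z) = 1/(z/I) = I/z)
y(b(d(-2, 1), 5), -3)⁴ = (-7/3/(-3))⁴ = (-7/3*(-⅓))⁴ = (7/9)⁴ = 2401/6561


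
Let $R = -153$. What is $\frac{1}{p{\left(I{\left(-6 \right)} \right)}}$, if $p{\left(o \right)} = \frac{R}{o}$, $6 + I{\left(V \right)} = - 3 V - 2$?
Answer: $- \frac{10}{153} \approx -0.065359$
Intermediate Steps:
$I{\left(V \right)} = -8 - 3 V$ ($I{\left(V \right)} = -6 - \left(2 + 3 V\right) = -8 - 3 V$)
$p{\left(o \right)} = - \frac{153}{o}$
$\frac{1}{p{\left(I{\left(-6 \right)} \right)}} = \frac{1}{\left(-153\right) \frac{1}{-8 - -18}} = \frac{1}{\left(-153\right) \frac{1}{-8 + 18}} = \frac{1}{\left(-153\right) \frac{1}{10}} = \frac{1}{- \frac{153}{10}} = - \frac{10}{153}$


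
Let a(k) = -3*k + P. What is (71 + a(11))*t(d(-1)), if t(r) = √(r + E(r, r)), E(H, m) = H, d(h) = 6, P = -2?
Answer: 72*√3 ≈ 124.71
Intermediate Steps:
a(k) = -2 - 3*k (a(k) = -3*k - 2 = -2 - 3*k)
t(r) = √2*√r (t(r) = √(r + r) = √(2*r) = √2*√r)
(71 + a(11))*t(d(-1)) = (71 + (-2 - 3*11))*(√2*√6) = (71 + (-2 - 33))*(2*√3) = (71 - 35)*(2*√3) = 36*(2*√3) = 72*√3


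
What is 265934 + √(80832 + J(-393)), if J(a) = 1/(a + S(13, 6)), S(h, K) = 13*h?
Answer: 265934 + √253489138/56 ≈ 2.6622e+5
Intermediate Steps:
J(a) = 1/(169 + a) (J(a) = 1/(a + 13*13) = 1/(a + 169) = 1/(169 + a))
265934 + √(80832 + J(-393)) = 265934 + √(80832 + 1/(169 - 393)) = 265934 + √(80832 + 1/(-224)) = 265934 + √(80832 - 1/224) = 265934 + √(18106367/224) = 265934 + √253489138/56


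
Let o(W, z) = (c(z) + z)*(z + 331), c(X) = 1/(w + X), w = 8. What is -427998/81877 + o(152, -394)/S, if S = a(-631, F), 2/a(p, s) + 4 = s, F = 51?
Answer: 36870821942289/63209044 ≈ 5.8332e+5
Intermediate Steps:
a(p, s) = 2/(-4 + s)
c(X) = 1/(8 + X)
o(W, z) = (331 + z)*(z + 1/(8 + z)) (o(W, z) = (1/(8 + z) + z)*(z + 331) = (z + 1/(8 + z))*(331 + z) = (331 + z)*(z + 1/(8 + z)))
S = 2/47 (S = 2/(-4 + 51) = 2/47 ≈ 0.042553)
-427998/81877 + o(152, -394)/S = -427998/81877 + ((331 - 394 - 394*(8 - 394)*(331 - 394))/(8 - 394))/(2/47) = -427998*1/81877 + ((331 - 394 - 394*(-386)*(-63))/(-386))*(47/2) = -427998/81877 - (331 - 394 - 9581292)/386*(47/2) = -427998/81877 - 1/386*(-9581355)*(47/2) = -427998/81877 + (9581355/386)*(47/2) = -427998/81877 + 450323685/772 = 36870821942289/63209044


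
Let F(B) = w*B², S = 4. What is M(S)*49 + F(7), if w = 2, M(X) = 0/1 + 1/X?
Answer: 441/4 ≈ 110.25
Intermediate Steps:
M(X) = 1/X (M(X) = 0*1 + 1/X = 0 + 1/X = 1/X)
F(B) = 2*B²
M(S)*49 + F(7) = 49/4 + 2*7² = (¼)*49 + 2*49 = 49/4 + 98 = 441/4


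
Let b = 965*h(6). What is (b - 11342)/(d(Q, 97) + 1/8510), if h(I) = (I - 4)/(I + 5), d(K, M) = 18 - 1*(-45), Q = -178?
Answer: -1045300320/5897441 ≈ -177.25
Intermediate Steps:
d(K, M) = 63 (d(K, M) = 18 + 45 = 63)
h(I) = (-4 + I)/(5 + I)
b = 1930/11 (b = 965*((-4 + 6)/(5 + 6)) = 965*(2/11) = 1930/11 ≈ 175.45)
(b - 11342)/(d(Q, 97) + 1/8510) = (1930/11 - 11342)/(63 + 1/8510) = -122832/(11*(63 + 1/8510)) = -122832/(11*536131/8510) = -122832/11*8510/536131 = -1045300320/5897441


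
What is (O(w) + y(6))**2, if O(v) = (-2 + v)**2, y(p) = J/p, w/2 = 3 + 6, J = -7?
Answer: 2337841/36 ≈ 64940.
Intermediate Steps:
w = 18 (w = 2*(3 + 6) = 2*9 = 18)
y(p) = -7/p
(O(w) + y(6))**2 = ((-2 + 18)**2 - 7/6)**2 = (16**2 - 7*1/6)**2 = (256 - 7/6)**2 = (1529/6)**2 = 2337841/36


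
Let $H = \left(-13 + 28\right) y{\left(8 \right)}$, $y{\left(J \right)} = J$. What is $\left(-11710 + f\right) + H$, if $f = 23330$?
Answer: $11740$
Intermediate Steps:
$H = 120$ ($H = \left(-13 + 28\right) 8 = 15 \cdot 8 = 120$)
$\left(-11710 + f\right) + H = \left(-11710 + 23330\right) + 120 = 11620 + 120 = 11740$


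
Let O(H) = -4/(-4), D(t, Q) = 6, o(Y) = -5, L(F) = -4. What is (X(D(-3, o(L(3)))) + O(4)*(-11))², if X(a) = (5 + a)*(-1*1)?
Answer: 484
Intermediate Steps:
X(a) = -5 - a (X(a) = (5 + a)*(-1) = -5 - a)
O(H) = 1 (O(H) = -4*(-¼) = 1)
(X(D(-3, o(L(3)))) + O(4)*(-11))² = ((-5 - 1*6) + 1*(-11))² = ((-5 - 6) - 11)² = (-11 - 11)² = (-22)² = 484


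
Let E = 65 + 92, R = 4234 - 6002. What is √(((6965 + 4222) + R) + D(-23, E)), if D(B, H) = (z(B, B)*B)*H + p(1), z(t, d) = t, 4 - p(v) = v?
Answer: 15*√411 ≈ 304.10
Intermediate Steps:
p(v) = 4 - v
R = -1768
E = 157
D(B, H) = 3 + H*B² (D(B, H) = (B*B)*H + (4 - 1*1) = B²*H + (4 - 1) = H*B² + 3 = 3 + H*B²)
√(((6965 + 4222) + R) + D(-23, E)) = √(((6965 + 4222) - 1768) + (3 + 157*(-23)²)) = √((11187 - 1768) + (3 + 157*529)) = √(9419 + (3 + 83053)) = √(9419 + 83056) = √92475 = 15*√411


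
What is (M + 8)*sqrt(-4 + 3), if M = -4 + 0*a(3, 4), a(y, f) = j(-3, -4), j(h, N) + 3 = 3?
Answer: 4*I ≈ 4.0*I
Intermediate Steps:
j(h, N) = 0 (j(h, N) = -3 + 3 = 0)
a(y, f) = 0
M = -4 (M = -4 + 0*0 = -4 + 0 = -4)
(M + 8)*sqrt(-4 + 3) = (-4 + 8)*sqrt(-4 + 3) = 4*sqrt(-1) = 4*I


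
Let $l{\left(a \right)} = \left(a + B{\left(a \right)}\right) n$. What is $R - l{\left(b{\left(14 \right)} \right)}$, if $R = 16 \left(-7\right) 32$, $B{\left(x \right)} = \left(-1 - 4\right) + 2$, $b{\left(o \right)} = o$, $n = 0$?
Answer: $-3584$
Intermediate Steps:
$B{\left(x \right)} = -3$ ($B{\left(x \right)} = -5 + 2 = -3$)
$l{\left(a \right)} = 0$ ($l{\left(a \right)} = \left(a - 3\right) 0 = \left(-3 + a\right) 0 = 0$)
$R = -3584$ ($R = \left(-112\right) 32 = -3584$)
$R - l{\left(b{\left(14 \right)} \right)} = -3584 - 0 = -3584 + 0 = -3584$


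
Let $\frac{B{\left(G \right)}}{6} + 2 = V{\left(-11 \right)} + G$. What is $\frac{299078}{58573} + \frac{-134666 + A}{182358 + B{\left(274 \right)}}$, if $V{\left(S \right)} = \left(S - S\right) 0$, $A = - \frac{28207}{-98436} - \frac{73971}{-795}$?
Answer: $\frac{1229803730923839991}{281119854449935800} \approx 4.3747$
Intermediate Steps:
$A = \frac{2434611307}{26085540}$ ($A = \left(-28207\right) \left(- \frac{1}{98436}\right) - - \frac{24657}{265} = \frac{28207}{98436} + \frac{24657}{265} = \frac{2434611307}{26085540} \approx 93.332$)
$V{\left(S \right)} = 0$ ($V{\left(S \right)} = 0 \cdot 0 = 0$)
$B{\left(G \right)} = -12 + 6 G$ ($B{\left(G \right)} = -12 + 6 \left(0 + G\right) = -12 + 6 G$)
$\frac{299078}{58573} + \frac{-134666 + A}{182358 + B{\left(274 \right)}} = \frac{299078}{58573} + \frac{-134666 + \frac{2434611307}{26085540}}{182358 + \left(-12 + 6 \cdot 274\right)} = 299078 \cdot \frac{1}{58573} - \frac{3510400718333}{26085540 \left(182358 + \left(-12 + 1644\right)\right)} = \frac{299078}{58573} - \frac{3510400718333}{26085540 \left(182358 + 1632\right)} = \frac{299078}{58573} - \frac{3510400718333}{26085540 \cdot 183990} = \frac{299078}{58573} - \frac{3510400718333}{4799478504600} = \frac{1229803730923839991}{281119854449935800}$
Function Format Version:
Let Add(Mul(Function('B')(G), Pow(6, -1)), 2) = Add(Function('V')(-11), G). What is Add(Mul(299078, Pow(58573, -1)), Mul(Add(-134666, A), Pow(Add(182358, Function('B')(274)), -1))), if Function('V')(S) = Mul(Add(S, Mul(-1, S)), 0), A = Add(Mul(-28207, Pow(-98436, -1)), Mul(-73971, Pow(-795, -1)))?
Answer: Rational(1229803730923839991, 281119854449935800) ≈ 4.3747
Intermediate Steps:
A = Rational(2434611307, 26085540) (A = Add(Mul(-28207, Rational(-1, 98436)), Mul(-73971, Rational(-1, 795))) = Add(Rational(28207, 98436), Rational(24657, 265)) = Rational(2434611307, 26085540) ≈ 93.332)
Function('V')(S) = 0 (Function('V')(S) = Mul(0, 0) = 0)
Function('B')(G) = Add(-12, Mul(6, G)) (Function('B')(G) = Add(-12, Mul(6, Add(0, G))) = Add(-12, Mul(6, G)))
Add(Mul(299078, Pow(58573, -1)), Mul(Add(-134666, A), Pow(Add(182358, Function('B')(274)), -1))) = Add(Mul(299078, Pow(58573, -1)), Mul(Add(-134666, Rational(2434611307, 26085540)), Pow(Add(182358, Add(-12, Mul(6, 274))), -1))) = Add(Mul(299078, Rational(1, 58573)), Mul(Rational(-3510400718333, 26085540), Pow(Add(182358, Add(-12, 1644)), -1))) = Add(Rational(299078, 58573), Mul(Rational(-3510400718333, 26085540), Pow(Add(182358, 1632), -1))) = Add(Rational(299078, 58573), Mul(Rational(-3510400718333, 26085540), Pow(183990, -1))) = Add(Rational(299078, 58573), Mul(Rational(-3510400718333, 26085540), Rational(1, 183990))) = Add(Rational(299078, 58573), Rational(-3510400718333, 4799478504600)) = Rational(1229803730923839991, 281119854449935800)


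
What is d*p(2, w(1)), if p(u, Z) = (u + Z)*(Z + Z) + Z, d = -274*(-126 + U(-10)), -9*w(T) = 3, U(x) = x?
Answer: -484432/9 ≈ -53826.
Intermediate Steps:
w(T) = -⅓ (w(T) = -⅑*3 = -⅓)
d = 37264 (d = -274*(-126 - 10) = -274*(-136) = 37264)
p(u, Z) = Z + 2*Z*(Z + u) (p(u, Z) = (Z + u)*(2*Z) + Z = 2*Z*(Z + u) + Z = Z + 2*Z*(Z + u))
d*p(2, w(1)) = 37264*(-(1 + 2*(-⅓) + 2*2)/3) = 37264*(-(1 - ⅔ + 4)/3) = 37264*(-⅓*13/3) = 37264*(-13/9) = -484432/9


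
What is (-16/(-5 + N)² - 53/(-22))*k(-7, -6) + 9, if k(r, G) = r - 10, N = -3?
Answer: -1219/44 ≈ -27.705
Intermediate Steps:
k(r, G) = -10 + r
(-16/(-5 + N)² - 53/(-22))*k(-7, -6) + 9 = (-16/(-5 - 3)² - 53/(-22))*(-10 - 7) + 9 = (-16/((-8)²) - 53*(-1/22))*(-17) + 9 = (-16/64 + 53/22)*(-17) + 9 = (-16*1/64 + 53/22)*(-17) + 9 = (-¼ + 53/22)*(-17) + 9 = (95/44)*(-17) + 9 = -1615/44 + 9 = -1219/44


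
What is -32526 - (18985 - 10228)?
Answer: -41283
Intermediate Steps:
-32526 - (18985 - 10228) = -32526 - 1*8757 = -32526 - 8757 = -41283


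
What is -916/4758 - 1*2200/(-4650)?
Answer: 6898/24583 ≈ 0.28060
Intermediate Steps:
-916/4758 - 1*2200/(-4650) = -916*1/4758 - 2200*(-1/4650) = -458/2379 + 44/93 = 6898/24583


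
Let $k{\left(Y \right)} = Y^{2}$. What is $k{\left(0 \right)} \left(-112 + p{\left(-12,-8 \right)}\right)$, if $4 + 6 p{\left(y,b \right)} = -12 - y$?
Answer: $0$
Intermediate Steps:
$p{\left(y,b \right)} = - \frac{8}{3} - \frac{y}{6}$ ($p{\left(y,b \right)} = - \frac{2}{3} + \frac{-12 - y}{6} = - \frac{2}{3} - \left(2 + \frac{y}{6}\right) = - \frac{8}{3} - \frac{y}{6}$)
$k{\left(0 \right)} \left(-112 + p{\left(-12,-8 \right)}\right) = 0^{2} \left(-112 - \frac{2}{3}\right) = 0 \left(-112 + \left(- \frac{8}{3} + 2\right)\right) = 0 \left(-112 - \frac{2}{3}\right) = 0 \left(- \frac{338}{3}\right) = 0$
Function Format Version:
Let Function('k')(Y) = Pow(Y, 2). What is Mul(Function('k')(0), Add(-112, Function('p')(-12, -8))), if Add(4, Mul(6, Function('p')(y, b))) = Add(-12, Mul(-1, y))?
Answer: 0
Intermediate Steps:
Function('p')(y, b) = Add(Rational(-8, 3), Mul(Rational(-1, 6), y)) (Function('p')(y, b) = Add(Rational(-2, 3), Mul(Rational(1, 6), Add(-12, Mul(-1, y)))) = Add(Rational(-2, 3), Add(-2, Mul(Rational(-1, 6), y))) = Add(Rational(-8, 3), Mul(Rational(-1, 6), y)))
Mul(Function('k')(0), Add(-112, Function('p')(-12, -8))) = Mul(Pow(0, 2), Add(-112, Add(Rational(-8, 3), Mul(Rational(-1, 6), -12)))) = Mul(0, Add(-112, Add(Rational(-8, 3), 2))) = Mul(0, Add(-112, Rational(-2, 3))) = Mul(0, Rational(-338, 3)) = 0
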